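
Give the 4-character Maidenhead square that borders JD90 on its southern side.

JC99

Latitude square 0; −1 → -1, wraps to 9, carry into field.
Latitude field D = 3; −1 → 2 = C.
The longitude characters are unchanged.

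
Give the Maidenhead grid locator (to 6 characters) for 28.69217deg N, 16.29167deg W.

IL18uq

Offset from 180°W / 90°S: lon 163.7083°, lat 118.6922°.
Field: lon ⌊163.7083/20⌋ = 8 → I; lat ⌊118.6922/10⌋ = 11 → L.
Square: lon ⌊3.7083/2⌋ = 1; lat ⌊8.6922/1⌋ = 8.
Subsquare: lon ⌊1.7083/0.0833333⌋ = 20 → u; lat ⌊0.6922/0.0416667⌋ = 16 → q.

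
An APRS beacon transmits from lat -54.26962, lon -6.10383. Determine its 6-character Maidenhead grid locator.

ID65wr

Add 180° to longitude and 90° to latitude: 173.8962, 35.7304.
Field (20°×10°, letters A–R): lon ⌊173.8962/20⌋ = 8 → I; lat ⌊35.7304/10⌋ = 3 → D.
Square (2°×1°, digits 0–9): lon ⌊13.8962/2⌋ = 6; lat ⌊5.7304/1⌋ = 5.
Subsquare (5′×2.5′, letters a–x): lon ⌊1.8962/0.0833333⌋ = 22 → w; lat ⌊0.7304/0.0416667⌋ = 17 → r.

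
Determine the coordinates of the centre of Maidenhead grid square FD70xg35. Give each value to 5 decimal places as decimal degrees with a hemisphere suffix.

Field F=5, D=3: +5·20° lon, +3·10° lat → SW at lon -80°, lat -60°.
Square 7, 0: +7·2° lon, +0·1° lat → SW at lon -66°, lat -60°.
Subsquare x=23, g=6: +23·0.0833333° lon, +6·0.0416667° lat → SW at lon -64.0833°, lat -59.75°.
Extended square 3, 5: +3·0.00833333° lon, +5·0.00416667° lat → SW at lon -64.0583°, lat -59.7292°.
Cell spans 0.00833333° lon × 0.00416667° lat. Centre is SW corner plus half of each.
latitude 59.72708° S, longitude 64.05417° W.

59.72708° S, 64.05417° W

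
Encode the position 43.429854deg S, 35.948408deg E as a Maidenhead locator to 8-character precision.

KE76xn36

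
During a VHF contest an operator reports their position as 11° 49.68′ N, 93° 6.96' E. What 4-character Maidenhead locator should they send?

NK61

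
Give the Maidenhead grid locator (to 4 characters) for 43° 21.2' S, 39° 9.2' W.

Add 180° to longitude and 90° to latitude: 140.85, 46.65.
Field: 140.85/20 → 7 → H, 46.65/10 → 4 → E; chars HE.
Square: 0.85/2 → 0, 6.65/1 → 6; chars 06.

HE06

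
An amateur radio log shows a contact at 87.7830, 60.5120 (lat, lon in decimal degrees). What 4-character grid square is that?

Offset from 180°W / 90°S: lon 240.51°, lat 177.78°.
Field: 240.51/20 → 12 → M, 177.78/10 → 17 → R; chars MR.
Square: 0.51/2 → 0, 7.78/1 → 7; chars 07.

MR07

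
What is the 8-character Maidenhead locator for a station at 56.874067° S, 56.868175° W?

Offset from 180°W / 90°S: lon 123.13182°, lat 33.12593°.
Field (20°×10°, letters A–R): lon ⌊123.13182/20⌋ = 6 → G; lat ⌊33.12593/10⌋ = 3 → D.
Square (2°×1°, digits 0–9): lon ⌊3.13182/2⌋ = 1; lat ⌊3.12593/1⌋ = 3.
Subsquare (5′×2.5′, letters a–x): lon ⌊1.13182/0.0833333⌋ = 13 → n; lat ⌊0.12593/0.0416667⌋ = 3 → d.
Extended square (30″×15″, digits 0–9): lon ⌊0.04849/0.00833333⌋ = 5; lat ⌊0.00093/0.00416667⌋ = 0.

GD13nd50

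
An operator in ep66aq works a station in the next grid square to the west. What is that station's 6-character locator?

EP56xq

Longitude subsquare a = 0; −1 → -1, wraps to 23 = x, carry into square.
Longitude square 6; −1 → 5.
The latitude characters are unchanged.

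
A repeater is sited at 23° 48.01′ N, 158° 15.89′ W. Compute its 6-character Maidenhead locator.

BL03ut

Add 180° to longitude and 90° to latitude: 21.7352, 113.8002.
Field: lon ⌊21.7352/20⌋ = 1 → B; lat ⌊113.8002/10⌋ = 11 → L.
Square: lon ⌊1.7352/2⌋ = 0; lat ⌊3.8002/1⌋ = 3.
Subsquare: lon ⌊1.7352/0.0833333⌋ = 20 → u; lat ⌊0.8002/0.0416667⌋ = 19 → t.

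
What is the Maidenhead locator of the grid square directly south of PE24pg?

PE24pf

Latitude subsquare g = 6; −1 → 5 = f.
The longitude characters are unchanged.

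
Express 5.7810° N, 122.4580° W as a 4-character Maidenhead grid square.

CJ85

Offset from 180°W / 90°S: lon 57.54°, lat 95.78°.
Field: lon ⌊57.54/20⌋ = 2 → C; lat ⌊95.78/10⌋ = 9 → J.
Square: lon ⌊17.54/2⌋ = 8; lat ⌊5.78/1⌋ = 5.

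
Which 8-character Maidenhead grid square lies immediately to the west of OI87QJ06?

OI87pj96

Longitude extended square 0; −1 → -1, wraps to 9, carry into subsquare.
Longitude subsquare q = 16; −1 → 15 = p.
The latitude characters are unchanged.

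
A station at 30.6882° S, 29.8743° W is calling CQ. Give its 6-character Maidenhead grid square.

HF59bh

Add 180° to longitude and 90° to latitude: 150.1257, 59.3118.
Field: lon ⌊150.1257/20⌋ = 7 → H; lat ⌊59.3118/10⌋ = 5 → F.
Square: lon ⌊10.1257/2⌋ = 5; lat ⌊9.3118/1⌋ = 9.
Subsquare: lon ⌊0.1257/0.0833333⌋ = 1 → b; lat ⌊0.3118/0.0416667⌋ = 7 → h.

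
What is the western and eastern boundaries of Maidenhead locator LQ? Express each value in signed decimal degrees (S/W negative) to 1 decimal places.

40.0, 60.0

Field L=11, Q=16: +11·20° lon, +16·10° lat → SW at lon 40°, lat 70°.
Cell spans 20° lon × 10° lat.
west 40.0, east 60.0.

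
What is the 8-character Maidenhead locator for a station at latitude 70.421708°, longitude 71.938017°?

MQ50xk21

Add 180° to longitude and 90° to latitude: 251.93802, 160.42171.
Field: lon ⌊251.93802/20⌋ = 12 → M; lat ⌊160.42171/10⌋ = 16 → Q.
Square: lon ⌊11.93802/2⌋ = 5; lat ⌊0.42171/1⌋ = 0.
Subsquare: lon ⌊1.93802/0.0833333⌋ = 23 → x; lat ⌊0.42171/0.0416667⌋ = 10 → k.
Extended square: lon ⌊0.02135/0.00833333⌋ = 2; lat ⌊0.00504/0.00416667⌋ = 1.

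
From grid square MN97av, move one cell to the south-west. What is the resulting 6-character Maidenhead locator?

MN87xu

Longitude subsquare a = 0; −1 → -1, wraps to 23 = x, carry into square.
Longitude square 9; −1 → 8.
Latitude subsquare v = 21; −1 → 20 = u.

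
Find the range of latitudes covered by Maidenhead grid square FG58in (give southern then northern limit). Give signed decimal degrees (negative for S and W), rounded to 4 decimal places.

-21.4583, -21.4167

Field F=5, G=6: +5·20° lon, +6·10° lat → SW at lon -80°, lat -30°.
Square 5, 8: +5·2° lon, +8·1° lat → SW at lon -70°, lat -22°.
Subsquare i=8, n=13: +8·0.0833333° lon, +13·0.0416667° lat → SW at lon -69.3333°, lat -21.4583°.
Cell spans 0.0833333° lon × 0.0416667° lat.
south -21.4583, north -21.4167.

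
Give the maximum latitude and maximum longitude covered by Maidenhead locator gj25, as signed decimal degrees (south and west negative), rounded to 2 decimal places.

6.00, -54.00

Field G=6, J=9: +6·20° lon, +9·10° lat → SW at lon -60°, lat 0°.
Square 2, 5: +2·2° lon, +5·1° lat → SW at lon -56°, lat 5°.
Cell spans 2° lon × 1° lat. NE corner is SW corner plus one full cell.
latitude 6.00, longitude -54.00.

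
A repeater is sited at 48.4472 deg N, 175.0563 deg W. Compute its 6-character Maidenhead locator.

AN28lk

Shift to the Maidenhead origin (180°W, 90°S): lon 4.9437, lat 138.4472.
Field: 4.9437/20 → 0 → A, 138.4472/10 → 13 → N; chars AN.
Square: 4.9437/2 → 2, 8.4472/1 → 8; chars 28.
Subsquare: 0.9437/0.0833333 → 11 → l, 0.4472/0.0416667 → 10 → k; chars lk.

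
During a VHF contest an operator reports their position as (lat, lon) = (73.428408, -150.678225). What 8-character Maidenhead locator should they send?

Offset from 180°W / 90°S: lon 29.32178°, lat 163.42841°.
Field: 29.32178/20 → 1 → B, 163.42841/10 → 16 → Q; chars BQ.
Square: 9.32178/2 → 4, 3.42841/1 → 3; chars 43.
Subsquare: 1.32178/0.0833333 → 15 → p, 0.42841/0.0416667 → 10 → k; chars pk.
Extended square: 0.07178/0.00833333 → 8, 0.01174/0.00416667 → 2; chars 82.

BQ43pk82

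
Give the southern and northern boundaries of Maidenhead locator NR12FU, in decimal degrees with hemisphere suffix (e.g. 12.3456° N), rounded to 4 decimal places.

82.8333° N, 82.8750° N

Field N=13, R=17: +13·20° lon, +17·10° lat → SW at lon 80°, lat 80°.
Square 1, 2: +1·2° lon, +2·1° lat → SW at lon 82°, lat 82°.
Subsquare f=5, u=20: +5·0.0833333° lon, +20·0.0416667° lat → SW at lon 82.4167°, lat 82.8333°.
Cell spans 0.0833333° lon × 0.0416667° lat.
south 82.8333° N, north 82.8750° N.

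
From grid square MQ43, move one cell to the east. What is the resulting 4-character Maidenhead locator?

Longitude square 4; +1 → 5.
The latitude characters are unchanged.

MQ53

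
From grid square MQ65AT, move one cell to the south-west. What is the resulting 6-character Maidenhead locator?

MQ55xs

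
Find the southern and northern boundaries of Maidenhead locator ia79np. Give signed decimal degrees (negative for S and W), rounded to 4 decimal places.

Field I=8, A=0: +8·20° lon, +0·10° lat → SW at lon -20°, lat -90°.
Square 7, 9: +7·2° lon, +9·1° lat → SW at lon -6°, lat -81°.
Subsquare n=13, p=15: +13·0.0833333° lon, +15·0.0416667° lat → SW at lon -4.91667°, lat -80.375°.
Cell spans 0.0833333° lon × 0.0416667° lat.
south -80.3750, north -80.3333.

-80.3750, -80.3333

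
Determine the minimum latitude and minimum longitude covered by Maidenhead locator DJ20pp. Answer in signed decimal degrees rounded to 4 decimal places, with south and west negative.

0.6250, -114.7500

Field D=3, J=9: +3·20° lon, +9·10° lat → SW at lon -120°, lat 0°.
Square 2, 0: +2·2° lon, +0·1° lat → SW at lon -116°, lat 0°.
Subsquare p=15, p=15: +15·0.0833333° lon, +15·0.0416667° lat → SW at lon -114.75°, lat 0.625°.
latitude 0.6250, longitude -114.7500.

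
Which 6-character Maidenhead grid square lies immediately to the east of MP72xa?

Longitude subsquare x = 23; +1 → 24, wraps to 0 = a, carry into square.
Longitude square 7; +1 → 8.
The latitude characters are unchanged.

MP82aa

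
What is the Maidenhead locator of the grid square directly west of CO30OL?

Longitude subsquare o = 14; −1 → 13 = n.
The latitude characters are unchanged.

CO30nl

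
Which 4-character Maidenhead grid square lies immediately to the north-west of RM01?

QM92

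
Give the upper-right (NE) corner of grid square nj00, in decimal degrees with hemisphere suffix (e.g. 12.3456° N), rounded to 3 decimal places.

1.000° N, 82.000° E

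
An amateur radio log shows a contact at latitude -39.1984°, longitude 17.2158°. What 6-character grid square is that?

JF80ot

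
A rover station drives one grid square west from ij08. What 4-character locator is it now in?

HJ98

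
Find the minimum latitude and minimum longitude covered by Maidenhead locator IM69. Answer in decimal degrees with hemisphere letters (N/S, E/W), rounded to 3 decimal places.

39.000° N, 8.000° W

Field I=8, M=12: +8·20° lon, +12·10° lat → SW at lon -20°, lat 30°.
Square 6, 9: +6·2° lon, +9·1° lat → SW at lon -8°, lat 39°.
latitude 39.000° N, longitude 8.000° W.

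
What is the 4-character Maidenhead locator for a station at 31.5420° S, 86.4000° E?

NF38

Shift to the Maidenhead origin (180°W, 90°S): lon 266.40, lat 58.46.
Field: 266.40/20 → 13 → N, 58.46/10 → 5 → F; chars NF.
Square: 6.40/2 → 3, 8.46/1 → 8; chars 38.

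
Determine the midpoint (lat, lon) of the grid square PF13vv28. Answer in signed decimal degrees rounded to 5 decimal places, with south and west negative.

-36.08958, 123.77083

Field P=15, F=5: +15·20° lon, +5·10° lat → SW at lon 120°, lat -40°.
Square 1, 3: +1·2° lon, +3·1° lat → SW at lon 122°, lat -37°.
Subsquare v=21, v=21: +21·0.0833333° lon, +21·0.0416667° lat → SW at lon 123.75°, lat -36.125°.
Extended square 2, 8: +2·0.00833333° lon, +8·0.00416667° lat → SW at lon 123.767°, lat -36.0917°.
Cell spans 0.00833333° lon × 0.00416667° lat. Centre is SW corner plus half of each.
latitude -36.08958, longitude 123.77083.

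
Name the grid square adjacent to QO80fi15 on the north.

QO80fi16

Latitude extended square 5; +1 → 6.
The longitude characters are unchanged.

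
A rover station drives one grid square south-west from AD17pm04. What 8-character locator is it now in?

AD17om93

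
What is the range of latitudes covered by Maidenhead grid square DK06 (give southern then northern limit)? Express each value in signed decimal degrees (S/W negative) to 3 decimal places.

16.000, 17.000

Field D=3, K=10: +3·20° lon, +10·10° lat → SW at lon -120°, lat 10°.
Square 0, 6: +0·2° lon, +6·1° lat → SW at lon -120°, lat 16°.
Cell spans 2° lon × 1° lat.
south 16.000, north 17.000.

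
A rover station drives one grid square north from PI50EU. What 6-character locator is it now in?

PI50ev

Latitude subsquare u = 20; +1 → 21 = v.
The longitude characters are unchanged.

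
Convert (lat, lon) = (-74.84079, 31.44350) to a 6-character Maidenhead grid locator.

Add 180° to longitude and 90° to latitude: 211.4435, 15.1592.
Field: lon ⌊211.4435/20⌋ = 10 → K; lat ⌊15.1592/10⌋ = 1 → B.
Square: lon ⌊11.4435/2⌋ = 5; lat ⌊5.1592/1⌋ = 5.
Subsquare: lon ⌊1.4435/0.0833333⌋ = 17 → r; lat ⌊0.1592/0.0416667⌋ = 3 → d.

KB55rd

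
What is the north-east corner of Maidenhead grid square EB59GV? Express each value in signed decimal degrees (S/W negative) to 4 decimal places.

-70.0833, -89.4167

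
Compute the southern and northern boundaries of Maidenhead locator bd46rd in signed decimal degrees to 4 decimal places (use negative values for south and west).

Field B=1, D=3: +1·20° lon, +3·10° lat → SW at lon -160°, lat -60°.
Square 4, 6: +4·2° lon, +6·1° lat → SW at lon -152°, lat -54°.
Subsquare r=17, d=3: +17·0.0833333° lon, +3·0.0416667° lat → SW at lon -150.583°, lat -53.875°.
Cell spans 0.0833333° lon × 0.0416667° lat.
south -53.8750, north -53.8333.

-53.8750, -53.8333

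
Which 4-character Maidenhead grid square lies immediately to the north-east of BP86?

BP97

Longitude square 8; +1 → 9.
Latitude square 6; +1 → 7.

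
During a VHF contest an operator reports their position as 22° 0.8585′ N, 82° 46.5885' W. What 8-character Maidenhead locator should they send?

EL82oa63

Add 180° to longitude and 90° to latitude: 97.22352, 112.01431.
Field: 97.22352/20 → 4 → E, 112.01431/10 → 11 → L; chars EL.
Square: 17.22352/2 → 8, 2.01431/1 → 2; chars 82.
Subsquare: 1.22352/0.0833333 → 14 → o, 0.01431/0.0416667 → 0 → a; chars oa.
Extended square: 0.05686/0.00833333 → 6, 0.01431/0.00416667 → 3; chars 63.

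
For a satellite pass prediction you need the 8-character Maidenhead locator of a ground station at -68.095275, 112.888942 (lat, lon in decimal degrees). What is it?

OC61kv67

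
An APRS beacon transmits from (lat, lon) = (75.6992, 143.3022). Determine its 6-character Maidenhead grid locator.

QQ15pq

Offset from 180°W / 90°S: lon 323.3022°, lat 165.6992°.
Field (20°×10°, letters A–R): 323.3022/20 → 16 → Q, 165.6992/10 → 16 → Q; chars QQ.
Square (2°×1°, digits 0–9): 3.3022/2 → 1, 5.6992/1 → 5; chars 15.
Subsquare (5′×2.5′, letters a–x): 1.3022/0.0833333 → 15 → p, 0.6992/0.0416667 → 16 → q; chars pq.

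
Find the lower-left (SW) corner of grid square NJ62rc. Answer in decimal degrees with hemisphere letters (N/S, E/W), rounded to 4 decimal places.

2.0833° N, 93.4167° E

Field N=13, J=9: +13·20° lon, +9·10° lat → SW at lon 80°, lat 0°.
Square 6, 2: +6·2° lon, +2·1° lat → SW at lon 92°, lat 2°.
Subsquare r=17, c=2: +17·0.0833333° lon, +2·0.0416667° lat → SW at lon 93.4167°, lat 2.08333°.
latitude 2.0833° N, longitude 93.4167° E.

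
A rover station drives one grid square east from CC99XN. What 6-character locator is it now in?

Longitude subsquare x = 23; +1 → 24, wraps to 0 = a, carry into square.
Longitude square 9; +1 → 10, wraps to 0, carry into field.
Longitude field C = 2; +1 → 3 = D.
The latitude characters are unchanged.

DC09an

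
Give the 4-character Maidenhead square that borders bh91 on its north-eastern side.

CH02

Longitude square 9; +1 → 10, wraps to 0, carry into field.
Longitude field B = 1; +1 → 2 = C.
Latitude square 1; +1 → 2.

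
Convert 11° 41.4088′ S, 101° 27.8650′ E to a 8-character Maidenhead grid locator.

Offset from 180°W / 90°S: lon 281.46442°, lat 78.30985°.
Field (20°×10°, letters A–R): lon ⌊281.46442/20⌋ = 14 → O; lat ⌊78.30985/10⌋ = 7 → H.
Square (2°×1°, digits 0–9): lon ⌊1.46442/2⌋ = 0; lat ⌊8.30985/1⌋ = 8.
Subsquare (5′×2.5′, letters a–x): lon ⌊1.46442/0.0833333⌋ = 17 → r; lat ⌊0.30985/0.0416667⌋ = 7 → h.
Extended square (30″×15″, digits 0–9): lon ⌊0.04775/0.00833333⌋ = 5; lat ⌊0.01819/0.00416667⌋ = 4.

OH08rh54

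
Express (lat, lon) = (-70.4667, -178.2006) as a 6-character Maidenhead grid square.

Offset from 180°W / 90°S: lon 1.7994°, lat 19.5333°.
Field (20°×10°, letters A–R): 1.7994/20 → 0 → A, 19.5333/10 → 1 → B; chars AB.
Square (2°×1°, digits 0–9): 1.7994/2 → 0, 9.5333/1 → 9; chars 09.
Subsquare (5′×2.5′, letters a–x): 1.7994/0.0833333 → 21 → v, 0.5333/0.0416667 → 12 → m; chars vm.

AB09vm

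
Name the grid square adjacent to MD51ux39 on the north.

MD52ua30

Latitude extended square 9; +1 → 10, wraps to 0, carry into subsquare.
Latitude subsquare x = 23; +1 → 24, wraps to 0 = a, carry into square.
Latitude square 1; +1 → 2.
The longitude characters are unchanged.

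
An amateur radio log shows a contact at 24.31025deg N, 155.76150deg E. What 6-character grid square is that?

Shift to the Maidenhead origin (180°W, 90°S): lon 335.7615, lat 114.3102.
Field: lon ⌊335.7615/20⌋ = 16 → Q; lat ⌊114.3102/10⌋ = 11 → L.
Square: lon ⌊15.7615/2⌋ = 7; lat ⌊4.3102/1⌋ = 4.
Subsquare: lon ⌊1.7615/0.0833333⌋ = 21 → v; lat ⌊0.3102/0.0416667⌋ = 7 → h.

QL74vh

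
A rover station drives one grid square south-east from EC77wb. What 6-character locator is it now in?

Longitude subsquare w = 22; +1 → 23 = x.
Latitude subsquare b = 1; −1 → 0 = a.

EC77xa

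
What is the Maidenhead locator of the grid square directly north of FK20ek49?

Latitude extended square 9; +1 → 10, wraps to 0, carry into subsquare.
Latitude subsquare k = 10; +1 → 11 = l.
The longitude characters are unchanged.

FK20el40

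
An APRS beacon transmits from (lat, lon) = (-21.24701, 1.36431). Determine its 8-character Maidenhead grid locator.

JG08qs30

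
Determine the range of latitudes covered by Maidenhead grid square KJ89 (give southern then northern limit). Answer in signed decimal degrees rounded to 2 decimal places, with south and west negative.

9.00, 10.00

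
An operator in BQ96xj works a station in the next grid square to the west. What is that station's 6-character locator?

BQ96wj

Longitude subsquare x = 23; −1 → 22 = w.
The latitude characters are unchanged.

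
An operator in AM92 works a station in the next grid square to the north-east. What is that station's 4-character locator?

Longitude square 9; +1 → 10, wraps to 0, carry into field.
Longitude field A = 0; +1 → 1 = B.
Latitude square 2; +1 → 3.

BM03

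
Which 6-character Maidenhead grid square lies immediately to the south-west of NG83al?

NG73xk

Longitude subsquare a = 0; −1 → -1, wraps to 23 = x, carry into square.
Longitude square 8; −1 → 7.
Latitude subsquare l = 11; −1 → 10 = k.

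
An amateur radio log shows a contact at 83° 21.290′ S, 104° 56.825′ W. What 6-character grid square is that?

DA76mp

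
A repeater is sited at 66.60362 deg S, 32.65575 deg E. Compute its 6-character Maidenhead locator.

KC63hj

Add 180° to longitude and 90° to latitude: 212.6558, 23.3964.
Field: lon ⌊212.6558/20⌋ = 10 → K; lat ⌊23.3964/10⌋ = 2 → C.
Square: lon ⌊12.6558/2⌋ = 6; lat ⌊3.3964/1⌋ = 3.
Subsquare: lon ⌊0.6558/0.0833333⌋ = 7 → h; lat ⌊0.3964/0.0416667⌋ = 9 → j.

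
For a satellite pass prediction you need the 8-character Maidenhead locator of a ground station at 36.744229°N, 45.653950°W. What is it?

GM76er18

Offset from 180°W / 90°S: lon 134.34605°, lat 126.74423°.
Field: 134.34605/20 → 6 → G, 126.74423/10 → 12 → M; chars GM.
Square: 14.34605/2 → 7, 6.74423/1 → 6; chars 76.
Subsquare: 0.34605/0.0833333 → 4 → e, 0.74423/0.0416667 → 17 → r; chars er.
Extended square: 0.01272/0.00833333 → 1, 0.03590/0.00416667 → 8; chars 18.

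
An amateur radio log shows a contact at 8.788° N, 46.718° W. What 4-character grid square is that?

GJ68

Add 180° to longitude and 90° to latitude: 133.28, 98.79.
Field (20°×10°, letters A–R): lon ⌊133.28/20⌋ = 6 → G; lat ⌊98.79/10⌋ = 9 → J.
Square (2°×1°, digits 0–9): lon ⌊13.28/2⌋ = 6; lat ⌊8.79/1⌋ = 8.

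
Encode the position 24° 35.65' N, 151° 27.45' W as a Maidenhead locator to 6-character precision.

BL44go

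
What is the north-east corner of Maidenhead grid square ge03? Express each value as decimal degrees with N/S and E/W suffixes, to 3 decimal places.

Field G=6, E=4: +6·20° lon, +4·10° lat → SW at lon -60°, lat -50°.
Square 0, 3: +0·2° lon, +3·1° lat → SW at lon -60°, lat -47°.
Cell spans 2° lon × 1° lat. NE corner is SW corner plus one full cell.
latitude 46.000° S, longitude 58.000° W.

46.000° S, 58.000° W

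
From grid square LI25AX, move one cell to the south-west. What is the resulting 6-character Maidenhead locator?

LI15xw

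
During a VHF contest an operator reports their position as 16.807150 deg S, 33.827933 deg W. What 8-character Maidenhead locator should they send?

HH33ce06

Add 180° to longitude and 90° to latitude: 146.17207, 73.19285.
Field: lon ⌊146.17207/20⌋ = 7 → H; lat ⌊73.19285/10⌋ = 7 → H.
Square: lon ⌊6.17207/2⌋ = 3; lat ⌊3.19285/1⌋ = 3.
Subsquare: lon ⌊0.17207/0.0833333⌋ = 2 → c; lat ⌊0.19285/0.0416667⌋ = 4 → e.
Extended square: lon ⌊0.00540/0.00833333⌋ = 0; lat ⌊0.02618/0.00416667⌋ = 6.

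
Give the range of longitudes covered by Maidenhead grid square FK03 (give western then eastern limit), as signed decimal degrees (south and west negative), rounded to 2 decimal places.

-80.00, -78.00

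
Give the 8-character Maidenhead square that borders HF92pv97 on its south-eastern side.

HF92qv06

Longitude extended square 9; +1 → 10, wraps to 0, carry into subsquare.
Longitude subsquare p = 15; +1 → 16 = q.
Latitude extended square 7; −1 → 6.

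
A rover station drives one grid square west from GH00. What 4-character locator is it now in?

Longitude square 0; −1 → -1, wraps to 9, carry into field.
Longitude field G = 6; −1 → 5 = F.
The latitude characters are unchanged.

FH90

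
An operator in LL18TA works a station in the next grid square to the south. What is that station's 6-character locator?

LL17tx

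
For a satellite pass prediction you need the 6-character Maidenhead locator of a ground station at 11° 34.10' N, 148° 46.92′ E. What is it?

QK41jn

Shift to the Maidenhead origin (180°W, 90°S): lon 328.7820, lat 101.5683.
Field (20°×10°, letters A–R): 328.7820/20 → 16 → Q, 101.5683/10 → 10 → K; chars QK.
Square (2°×1°, digits 0–9): 8.7820/2 → 4, 1.5683/1 → 1; chars 41.
Subsquare (5′×2.5′, letters a–x): 0.7820/0.0833333 → 9 → j, 0.5683/0.0416667 → 13 → n; chars jn.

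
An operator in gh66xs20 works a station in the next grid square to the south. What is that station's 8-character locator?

Latitude extended square 0; −1 → -1, wraps to 9, carry into subsquare.
Latitude subsquare s = 18; −1 → 17 = r.
The longitude characters are unchanged.

GH66xr29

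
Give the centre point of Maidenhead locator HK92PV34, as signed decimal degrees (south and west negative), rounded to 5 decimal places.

12.89375, -20.72083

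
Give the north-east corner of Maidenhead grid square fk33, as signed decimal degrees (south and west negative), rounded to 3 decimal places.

Field F=5, K=10: +5·20° lon, +10·10° lat → SW at lon -80°, lat 10°.
Square 3, 3: +3·2° lon, +3·1° lat → SW at lon -74°, lat 13°.
Cell spans 2° lon × 1° lat. NE corner is SW corner plus one full cell.
latitude 14.000, longitude -72.000.

14.000, -72.000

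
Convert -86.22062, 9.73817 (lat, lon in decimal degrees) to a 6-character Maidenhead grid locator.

Shift to the Maidenhead origin (180°W, 90°S): lon 189.7382, lat 3.7794.
Field (20°×10°, letters A–R): 189.7382/20 → 9 → J, 3.7794/10 → 0 → A; chars JA.
Square (2°×1°, digits 0–9): 9.7382/2 → 4, 3.7794/1 → 3; chars 43.
Subsquare (5′×2.5′, letters a–x): 1.7382/0.0833333 → 20 → u, 0.7794/0.0416667 → 18 → s; chars us.

JA43us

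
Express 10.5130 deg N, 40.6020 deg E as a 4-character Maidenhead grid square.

Offset from 180°W / 90°S: lon 220.60°, lat 100.51°.
Field: lon ⌊220.60/20⌋ = 11 → L; lat ⌊100.51/10⌋ = 10 → K.
Square: lon ⌊0.60/2⌋ = 0; lat ⌊0.51/1⌋ = 0.

LK00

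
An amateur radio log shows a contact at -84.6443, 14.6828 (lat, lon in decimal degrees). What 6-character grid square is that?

JA75ii

Offset from 180°W / 90°S: lon 194.6828°, lat 5.3557°.
Field (20°×10°, letters A–R): lon ⌊194.6828/20⌋ = 9 → J; lat ⌊5.3557/10⌋ = 0 → A.
Square (2°×1°, digits 0–9): lon ⌊14.6828/2⌋ = 7; lat ⌊5.3557/1⌋ = 5.
Subsquare (5′×2.5′, letters a–x): lon ⌊0.6828/0.0833333⌋ = 8 → i; lat ⌊0.3557/0.0416667⌋ = 8 → i.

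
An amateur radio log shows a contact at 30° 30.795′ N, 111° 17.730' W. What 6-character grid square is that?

DM40im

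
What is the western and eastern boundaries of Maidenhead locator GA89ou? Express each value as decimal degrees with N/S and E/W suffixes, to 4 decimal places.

42.8333° W, 42.7500° W

Field G=6, A=0: +6·20° lon, +0·10° lat → SW at lon -60°, lat -90°.
Square 8, 9: +8·2° lon, +9·1° lat → SW at lon -44°, lat -81°.
Subsquare o=14, u=20: +14·0.0833333° lon, +20·0.0416667° lat → SW at lon -42.8333°, lat -80.1667°.
Cell spans 0.0833333° lon × 0.0416667° lat.
west 42.8333° W, east 42.7500° W.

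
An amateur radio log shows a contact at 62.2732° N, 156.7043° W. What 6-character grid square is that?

BP12pg

Offset from 180°W / 90°S: lon 23.2957°, lat 152.2732°.
Field (20°×10°, letters A–R): 23.2957/20 → 1 → B, 152.2732/10 → 15 → P; chars BP.
Square (2°×1°, digits 0–9): 3.2957/2 → 1, 2.2732/1 → 2; chars 12.
Subsquare (5′×2.5′, letters a–x): 1.2957/0.0833333 → 15 → p, 0.2732/0.0416667 → 6 → g; chars pg.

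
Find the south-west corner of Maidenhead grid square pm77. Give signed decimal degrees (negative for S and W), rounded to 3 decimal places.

Field P=15, M=12: +15·20° lon, +12·10° lat → SW at lon 120°, lat 30°.
Square 7, 7: +7·2° lon, +7·1° lat → SW at lon 134°, lat 37°.
latitude 37.000, longitude 134.000.

37.000, 134.000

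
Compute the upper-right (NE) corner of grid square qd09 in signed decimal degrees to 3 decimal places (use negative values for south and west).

-50.000, 142.000

Field Q=16, D=3: +16·20° lon, +3·10° lat → SW at lon 140°, lat -60°.
Square 0, 9: +0·2° lon, +9·1° lat → SW at lon 140°, lat -51°.
Cell spans 2° lon × 1° lat. NE corner is SW corner plus one full cell.
latitude -50.000, longitude 142.000.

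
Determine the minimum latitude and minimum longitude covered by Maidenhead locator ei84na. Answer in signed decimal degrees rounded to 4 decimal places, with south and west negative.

-6.0000, -82.9167

Field E=4, I=8: +4·20° lon, +8·10° lat → SW at lon -100°, lat -10°.
Square 8, 4: +8·2° lon, +4·1° lat → SW at lon -84°, lat -6°.
Subsquare n=13, a=0: +13·0.0833333° lon, +0·0.0416667° lat → SW at lon -82.9167°, lat -6°.
latitude -6.0000, longitude -82.9167.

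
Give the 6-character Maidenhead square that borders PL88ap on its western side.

PL78xp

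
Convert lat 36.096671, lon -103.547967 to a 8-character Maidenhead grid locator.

DM86fc43

Add 180° to longitude and 90° to latitude: 76.45203, 126.09667.
Field: lon ⌊76.45203/20⌋ = 3 → D; lat ⌊126.09667/10⌋ = 12 → M.
Square: lon ⌊16.45203/2⌋ = 8; lat ⌊6.09667/1⌋ = 6.
Subsquare: lon ⌊0.45203/0.0833333⌋ = 5 → f; lat ⌊0.09667/0.0416667⌋ = 2 → c.
Extended square: lon ⌊0.03537/0.00833333⌋ = 4; lat ⌊0.01334/0.00416667⌋ = 3.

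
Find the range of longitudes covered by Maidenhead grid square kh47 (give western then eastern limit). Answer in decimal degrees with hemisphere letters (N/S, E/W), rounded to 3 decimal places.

Field K=10, H=7: +10·20° lon, +7·10° lat → SW at lon 20°, lat -20°.
Square 4, 7: +4·2° lon, +7·1° lat → SW at lon 28°, lat -13°.
Cell spans 2° lon × 1° lat.
west 28.000° E, east 30.000° E.

28.000° E, 30.000° E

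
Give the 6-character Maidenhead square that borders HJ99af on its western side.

Longitude subsquare a = 0; −1 → -1, wraps to 23 = x, carry into square.
Longitude square 9; −1 → 8.
The latitude characters are unchanged.

HJ89xf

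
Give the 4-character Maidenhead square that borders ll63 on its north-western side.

LL54

Longitude square 6; −1 → 5.
Latitude square 3; +1 → 4.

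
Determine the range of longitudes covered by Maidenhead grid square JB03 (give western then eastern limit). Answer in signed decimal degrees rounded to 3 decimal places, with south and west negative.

Field J=9, B=1: +9·20° lon, +1·10° lat → SW at lon 0°, lat -80°.
Square 0, 3: +0·2° lon, +3·1° lat → SW at lon 0°, lat -77°.
Cell spans 2° lon × 1° lat.
west 0.000, east 2.000.

0.000, 2.000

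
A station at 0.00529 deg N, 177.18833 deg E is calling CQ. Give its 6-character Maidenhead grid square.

RJ80oa

Add 180° to longitude and 90° to latitude: 357.1883, 90.0053.
Field (20°×10°, letters A–R): lon ⌊357.1883/20⌋ = 17 → R; lat ⌊90.0053/10⌋ = 9 → J.
Square (2°×1°, digits 0–9): lon ⌊17.1883/2⌋ = 8; lat ⌊0.0053/1⌋ = 0.
Subsquare (5′×2.5′, letters a–x): lon ⌊1.1883/0.0833333⌋ = 14 → o; lat ⌊0.0053/0.0416667⌋ = 0 → a.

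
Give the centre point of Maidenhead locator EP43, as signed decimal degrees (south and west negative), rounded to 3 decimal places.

Field E=4, P=15: +4·20° lon, +15·10° lat → SW at lon -100°, lat 60°.
Square 4, 3: +4·2° lon, +3·1° lat → SW at lon -92°, lat 63°.
Cell spans 2° lon × 1° lat. Centre is SW corner plus half of each.
latitude 63.500, longitude -91.000.

63.500, -91.000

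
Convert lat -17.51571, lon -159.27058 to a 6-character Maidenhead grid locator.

BH02il

Add 180° to longitude and 90° to latitude: 20.7294, 72.4843.
Field: 20.7294/20 → 1 → B, 72.4843/10 → 7 → H; chars BH.
Square: 0.7294/2 → 0, 2.4843/1 → 2; chars 02.
Subsquare: 0.7294/0.0833333 → 8 → i, 0.4843/0.0416667 → 11 → l; chars il.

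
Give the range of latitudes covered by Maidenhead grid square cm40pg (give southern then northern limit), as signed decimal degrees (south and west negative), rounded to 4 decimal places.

30.2500, 30.2917

Field C=2, M=12: +2·20° lon, +12·10° lat → SW at lon -140°, lat 30°.
Square 4, 0: +4·2° lon, +0·1° lat → SW at lon -132°, lat 30°.
Subsquare p=15, g=6: +15·0.0833333° lon, +6·0.0416667° lat → SW at lon -130.75°, lat 30.25°.
Cell spans 0.0833333° lon × 0.0416667° lat.
south 30.2500, north 30.2917.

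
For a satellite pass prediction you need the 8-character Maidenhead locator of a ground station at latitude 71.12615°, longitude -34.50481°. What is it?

HQ21rd90

Offset from 180°W / 90°S: lon 145.49519°, lat 161.12615°.
Field (20°×10°, letters A–R): lon ⌊145.49519/20⌋ = 7 → H; lat ⌊161.12615/10⌋ = 16 → Q.
Square (2°×1°, digits 0–9): lon ⌊5.49519/2⌋ = 2; lat ⌊1.12615/1⌋ = 1.
Subsquare (5′×2.5′, letters a–x): lon ⌊1.49519/0.0833333⌋ = 17 → r; lat ⌊0.12615/0.0416667⌋ = 3 → d.
Extended square (30″×15″, digits 0–9): lon ⌊0.07852/0.00833333⌋ = 9; lat ⌊0.00115/0.00416667⌋ = 0.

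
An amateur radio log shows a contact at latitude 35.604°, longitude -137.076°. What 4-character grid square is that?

Add 180° to longitude and 90° to latitude: 42.92, 125.60.
Field: lon ⌊42.92/20⌋ = 2 → C; lat ⌊125.60/10⌋ = 12 → M.
Square: lon ⌊2.92/2⌋ = 1; lat ⌊5.60/1⌋ = 5.

CM15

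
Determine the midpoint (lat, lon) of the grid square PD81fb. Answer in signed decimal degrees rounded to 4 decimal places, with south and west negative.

Field P=15, D=3: +15·20° lon, +3·10° lat → SW at lon 120°, lat -60°.
Square 8, 1: +8·2° lon, +1·1° lat → SW at lon 136°, lat -59°.
Subsquare f=5, b=1: +5·0.0833333° lon, +1·0.0416667° lat → SW at lon 136.417°, lat -58.9583°.
Cell spans 0.0833333° lon × 0.0416667° lat. Centre is SW corner plus half of each.
latitude -58.9375, longitude 136.4583.

-58.9375, 136.4583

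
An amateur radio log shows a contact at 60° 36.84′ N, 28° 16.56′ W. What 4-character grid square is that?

Shift to the Maidenhead origin (180°W, 90°S): lon 151.72, lat 150.61.
Field: lon ⌊151.72/20⌋ = 7 → H; lat ⌊150.61/10⌋ = 15 → P.
Square: lon ⌊11.72/2⌋ = 5; lat ⌊0.61/1⌋ = 0.

HP50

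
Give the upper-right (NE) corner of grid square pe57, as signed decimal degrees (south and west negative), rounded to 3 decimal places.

-42.000, 132.000

Field P=15, E=4: +15·20° lon, +4·10° lat → SW at lon 120°, lat -50°.
Square 5, 7: +5·2° lon, +7·1° lat → SW at lon 130°, lat -43°.
Cell spans 2° lon × 1° lat. NE corner is SW corner plus one full cell.
latitude -42.000, longitude 132.000.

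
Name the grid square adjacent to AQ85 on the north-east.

AQ96

Longitude square 8; +1 → 9.
Latitude square 5; +1 → 6.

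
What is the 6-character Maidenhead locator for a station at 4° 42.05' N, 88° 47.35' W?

Shift to the Maidenhead origin (180°W, 90°S): lon 91.2108, lat 94.7008.
Field: 91.2108/20 → 4 → E, 94.7008/10 → 9 → J; chars EJ.
Square: 11.2108/2 → 5, 4.7008/1 → 4; chars 54.
Subsquare: 1.2108/0.0833333 → 14 → o, 0.7008/0.0416667 → 16 → q; chars oq.

EJ54oq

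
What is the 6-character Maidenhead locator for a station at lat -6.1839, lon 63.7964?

Add 180° to longitude and 90° to latitude: 243.7964, 83.8161.
Field: 243.7964/20 → 12 → M, 83.8161/10 → 8 → I; chars MI.
Square: 3.7964/2 → 1, 3.8161/1 → 3; chars 13.
Subsquare: 1.7964/0.0833333 → 21 → v, 0.8161/0.0416667 → 19 → t; chars vt.

MI13vt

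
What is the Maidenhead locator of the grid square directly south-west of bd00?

AC99

Longitude square 0; −1 → -1, wraps to 9, carry into field.
Longitude field B = 1; −1 → 0 = A.
Latitude square 0; −1 → -1, wraps to 9, carry into field.
Latitude field D = 3; −1 → 2 = C.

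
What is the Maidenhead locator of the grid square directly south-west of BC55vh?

BC55ug

Longitude subsquare v = 21; −1 → 20 = u.
Latitude subsquare h = 7; −1 → 6 = g.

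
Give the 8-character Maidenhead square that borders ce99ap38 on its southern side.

Latitude extended square 8; −1 → 7.
The longitude characters are unchanged.

CE99ap37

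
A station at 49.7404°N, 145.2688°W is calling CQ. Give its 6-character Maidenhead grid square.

Offset from 180°W / 90°S: lon 34.7312°, lat 139.7404°.
Field: lon ⌊34.7312/20⌋ = 1 → B; lat ⌊139.7404/10⌋ = 13 → N.
Square: lon ⌊14.7312/2⌋ = 7; lat ⌊9.7404/1⌋ = 9.
Subsquare: lon ⌊0.7312/0.0833333⌋ = 8 → i; lat ⌊0.7404/0.0416667⌋ = 17 → r.

BN79ir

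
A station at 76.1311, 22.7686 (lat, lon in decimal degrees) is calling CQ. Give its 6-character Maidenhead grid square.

KQ16jd

Shift to the Maidenhead origin (180°W, 90°S): lon 202.7686, lat 166.1311.
Field (20°×10°, letters A–R): lon ⌊202.7686/20⌋ = 10 → K; lat ⌊166.1311/10⌋ = 16 → Q.
Square (2°×1°, digits 0–9): lon ⌊2.7686/2⌋ = 1; lat ⌊6.1311/1⌋ = 6.
Subsquare (5′×2.5′, letters a–x): lon ⌊0.7686/0.0833333⌋ = 9 → j; lat ⌊0.1311/0.0416667⌋ = 3 → d.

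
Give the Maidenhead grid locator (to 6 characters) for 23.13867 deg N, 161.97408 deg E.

Add 180° to longitude and 90° to latitude: 341.9741, 113.1387.
Field: lon ⌊341.9741/20⌋ = 17 → R; lat ⌊113.1387/10⌋ = 11 → L.
Square: lon ⌊1.9741/2⌋ = 0; lat ⌊3.1387/1⌋ = 3.
Subsquare: lon ⌊1.9741/0.0833333⌋ = 23 → x; lat ⌊0.1387/0.0416667⌋ = 3 → d.

RL03xd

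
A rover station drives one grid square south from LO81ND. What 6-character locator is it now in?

Latitude subsquare d = 3; −1 → 2 = c.
The longitude characters are unchanged.

LO81nc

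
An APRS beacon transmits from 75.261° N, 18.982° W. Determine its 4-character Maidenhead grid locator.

Shift to the Maidenhead origin (180°W, 90°S): lon 161.02, lat 165.26.
Field: lon ⌊161.02/20⌋ = 8 → I; lat ⌊165.26/10⌋ = 16 → Q.
Square: lon ⌊1.02/2⌋ = 0; lat ⌊5.26/1⌋ = 5.

IQ05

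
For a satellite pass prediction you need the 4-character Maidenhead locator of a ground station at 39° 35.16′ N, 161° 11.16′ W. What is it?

Add 180° to longitude and 90° to latitude: 18.81, 129.59.
Field: 18.81/20 → 0 → A, 129.59/10 → 12 → M; chars AM.
Square: 18.81/2 → 9, 9.59/1 → 9; chars 99.

AM99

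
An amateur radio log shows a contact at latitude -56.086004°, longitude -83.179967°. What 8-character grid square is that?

Shift to the Maidenhead origin (180°W, 90°S): lon 96.82003, lat 33.91400.
Field (20°×10°, letters A–R): lon ⌊96.82003/20⌋ = 4 → E; lat ⌊33.91400/10⌋ = 3 → D.
Square (2°×1°, digits 0–9): lon ⌊16.82003/2⌋ = 8; lat ⌊3.91400/1⌋ = 3.
Subsquare (5′×2.5′, letters a–x): lon ⌊0.82003/0.0833333⌋ = 9 → j; lat ⌊0.91400/0.0416667⌋ = 21 → v.
Extended square (30″×15″, digits 0–9): lon ⌊0.07003/0.00833333⌋ = 8; lat ⌊0.03900/0.00416667⌋ = 9.

ED83jv89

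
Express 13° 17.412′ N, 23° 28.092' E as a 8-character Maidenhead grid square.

KK13rg69

Offset from 180°W / 90°S: lon 203.46820°, lat 103.29020°.
Field: 203.46820/20 → 10 → K, 103.29020/10 → 10 → K; chars KK.
Square: 3.46820/2 → 1, 3.29020/1 → 3; chars 13.
Subsquare: 1.46820/0.0833333 → 17 → r, 0.29020/0.0416667 → 6 → g; chars rg.
Extended square: 0.05153/0.00833333 → 6, 0.04020/0.00416667 → 9; chars 69.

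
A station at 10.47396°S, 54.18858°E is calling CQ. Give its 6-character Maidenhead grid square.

Offset from 180°W / 90°S: lon 234.1886°, lat 79.5260°.
Field (20°×10°, letters A–R): 234.1886/20 → 11 → L, 79.5260/10 → 7 → H; chars LH.
Square (2°×1°, digits 0–9): 14.1886/2 → 7, 9.5260/1 → 9; chars 79.
Subsquare (5′×2.5′, letters a–x): 0.1886/0.0833333 → 2 → c, 0.5260/0.0416667 → 12 → m; chars cm.

LH79cm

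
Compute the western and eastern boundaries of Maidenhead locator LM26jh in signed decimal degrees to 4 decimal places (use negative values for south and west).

Field L=11, M=12: +11·20° lon, +12·10° lat → SW at lon 40°, lat 30°.
Square 2, 6: +2·2° lon, +6·1° lat → SW at lon 44°, lat 36°.
Subsquare j=9, h=7: +9·0.0833333° lon, +7·0.0416667° lat → SW at lon 44.75°, lat 36.2917°.
Cell spans 0.0833333° lon × 0.0416667° lat.
west 44.7500, east 44.8333.

44.7500, 44.8333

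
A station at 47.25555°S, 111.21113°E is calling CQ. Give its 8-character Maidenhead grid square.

Add 180° to longitude and 90° to latitude: 291.21113, 42.74445.
Field: lon ⌊291.21113/20⌋ = 14 → O; lat ⌊42.74445/10⌋ = 4 → E.
Square: lon ⌊11.21113/2⌋ = 5; lat ⌊2.74445/1⌋ = 2.
Subsquare: lon ⌊1.21113/0.0833333⌋ = 14 → o; lat ⌊0.74445/0.0416667⌋ = 17 → r.
Extended square: lon ⌊0.04446/0.00833333⌋ = 5; lat ⌊0.03612/0.00416667⌋ = 8.

OE52or58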